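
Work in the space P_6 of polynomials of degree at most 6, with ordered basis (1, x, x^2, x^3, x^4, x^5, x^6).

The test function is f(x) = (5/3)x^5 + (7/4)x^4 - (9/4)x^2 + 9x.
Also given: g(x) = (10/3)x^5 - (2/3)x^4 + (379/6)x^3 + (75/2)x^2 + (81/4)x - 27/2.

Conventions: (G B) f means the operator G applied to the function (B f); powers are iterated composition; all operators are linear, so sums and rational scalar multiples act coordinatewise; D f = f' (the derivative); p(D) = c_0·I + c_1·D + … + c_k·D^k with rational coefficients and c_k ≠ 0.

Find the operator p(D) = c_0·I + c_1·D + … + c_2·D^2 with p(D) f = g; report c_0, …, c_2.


p(D) = 2·I − (1/2)·D + 2·D^2, i.e. c_0 = 2, c_1 = -1/2, c_2 = 2

D^0 f = (5/3)x^5 + (7/4)x^4 - (9/4)x^2 + 9x
D^1 f = (25/3)x^4 + 7x^3 - (9/2)x + 9
D^2 f = (100/3)x^3 + 21x^2 - 9/2
matching coefficients of g against c_0 f + c_1 Df + … from the top degree down determines the c_i
solution: c_0 = 2, c_1 = -1/2, c_2 = 2


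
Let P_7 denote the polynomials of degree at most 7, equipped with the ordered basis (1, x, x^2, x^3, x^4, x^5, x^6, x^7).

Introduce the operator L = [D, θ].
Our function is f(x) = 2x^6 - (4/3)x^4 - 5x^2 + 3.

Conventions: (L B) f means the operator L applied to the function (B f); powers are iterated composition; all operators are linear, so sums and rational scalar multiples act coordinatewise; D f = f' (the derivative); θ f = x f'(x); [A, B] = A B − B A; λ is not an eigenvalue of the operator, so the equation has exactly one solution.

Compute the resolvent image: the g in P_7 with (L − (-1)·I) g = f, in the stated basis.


write g with unknown coordinates in the stated basis and equate coefficients in (L − (-1)·I) g = f
solving from the highest basis element down gives g = 2x^6 - 12x^5 + (176/3)x^4 - (704/3)x^3 + 699x^2 - 1398x + 1401
check: L g = 12x^5 - 60x^4 + (704/3)x^3 - 704x^2 + 1398x - 1398
so L g − (-1)·g = 2x^6 - (4/3)x^4 - 5x^2 + 3 = f ✓

the result is g(x) = 2x^6 - 12x^5 + (176/3)x^4 - (704/3)x^3 + 699x^2 - 1398x + 1401


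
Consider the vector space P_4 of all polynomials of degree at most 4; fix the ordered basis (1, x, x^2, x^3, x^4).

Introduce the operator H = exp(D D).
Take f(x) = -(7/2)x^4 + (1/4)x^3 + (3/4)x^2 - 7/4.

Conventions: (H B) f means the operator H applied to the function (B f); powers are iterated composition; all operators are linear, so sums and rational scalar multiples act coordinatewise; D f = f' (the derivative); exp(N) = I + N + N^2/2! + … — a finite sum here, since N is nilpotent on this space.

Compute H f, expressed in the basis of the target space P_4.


order-1 term: -42x^2 + (3/2)x + 3/2
order-2 term: -42
the series for exp(D D) f terminates at order 2
exp(D D) f = -(7/2)x^4 + (1/4)x^3 - (165/4)x^2 + (3/2)x - 169/4

the image equals g(x) = -(7/2)x^4 + (1/4)x^3 - (165/4)x^2 + (3/2)x - 169/4


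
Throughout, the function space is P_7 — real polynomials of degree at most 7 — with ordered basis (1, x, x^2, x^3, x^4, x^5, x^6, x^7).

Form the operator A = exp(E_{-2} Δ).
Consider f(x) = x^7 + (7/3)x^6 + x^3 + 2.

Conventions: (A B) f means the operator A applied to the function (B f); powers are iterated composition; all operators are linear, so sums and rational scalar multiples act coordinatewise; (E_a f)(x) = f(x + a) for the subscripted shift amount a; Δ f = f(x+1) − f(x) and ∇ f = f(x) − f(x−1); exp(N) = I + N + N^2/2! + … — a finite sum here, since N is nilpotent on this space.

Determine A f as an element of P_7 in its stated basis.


the image equals g(x) = x^7 + (28/3)x^6 - 28x^5 - 105x^4 + (2278/3)x^3 - 830x^2 - 1805x + 7807/3

order-1 term: 7x^6 - 49x^5 + 140x^4 - (595/3)x^3 + 129x^2 - 16x - 13
order-2 term: 21x^5 - 280x^4 + 1505x^3 - 4060x^2 + 5470x - 8777/3
order-3 term: 35x^4 - (1750/3)x^3 + 3675x^2 - 10360x + 11012
order-4 term: 35x^3 - 595x^2 + 3395x - 19495/3
order-5 term: 21x^2 - 301x + 1085
order-6 term: 7x - 182/3
order-7 term: 1
the series for exp(E_{-2} Δ) f terminates at order 7
exp(E_{-2} Δ) f = x^7 + (28/3)x^6 - 28x^5 - 105x^4 + (2278/3)x^3 - 830x^2 - 1805x + 7807/3


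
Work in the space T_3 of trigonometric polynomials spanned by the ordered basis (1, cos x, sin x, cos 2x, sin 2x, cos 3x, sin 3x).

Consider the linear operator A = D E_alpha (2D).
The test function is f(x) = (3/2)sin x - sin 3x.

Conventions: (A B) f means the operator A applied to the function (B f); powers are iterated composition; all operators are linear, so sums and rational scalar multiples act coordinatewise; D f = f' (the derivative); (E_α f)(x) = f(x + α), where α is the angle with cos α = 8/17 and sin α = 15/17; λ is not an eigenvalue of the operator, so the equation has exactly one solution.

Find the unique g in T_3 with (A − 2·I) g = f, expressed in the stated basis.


write g with unknown coordinates in the stated basis and equate coefficients in (A − 2·I) g = f
solving from the highest basis element down gives g = (9/40)cos x - (3/8)sin x + (4455/629764)cos 3x - (39079/629764)sin 3x
check: A g = (9/20)cos x + (3/4)sin x + (4455/314882)cos 3x - (353961/314882)sin 3x
so A g − 2·g = (3/2)sin x - sin 3x = f ✓

the result is g(x) = (9/40)cos x - (3/8)sin x + (4455/629764)cos 3x - (39079/629764)sin 3x


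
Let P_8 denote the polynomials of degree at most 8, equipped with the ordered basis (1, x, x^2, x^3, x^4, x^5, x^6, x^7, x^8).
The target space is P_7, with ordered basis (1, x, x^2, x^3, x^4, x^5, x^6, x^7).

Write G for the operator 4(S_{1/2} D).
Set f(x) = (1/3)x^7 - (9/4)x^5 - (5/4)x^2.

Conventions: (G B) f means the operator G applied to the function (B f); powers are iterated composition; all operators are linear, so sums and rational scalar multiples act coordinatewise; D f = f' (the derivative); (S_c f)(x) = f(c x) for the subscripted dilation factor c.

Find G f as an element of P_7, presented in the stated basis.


D f = (7/3)x^6 - (45/4)x^4 - (5/2)x
S_{1/2} D f = (7/192)x^6 - (45/64)x^4 - (5/4)x
(4(S_{1/2} D)) f = (7/48)x^6 - (45/16)x^4 - 5x

the result is g(x) = (7/48)x^6 - (45/16)x^4 - 5x


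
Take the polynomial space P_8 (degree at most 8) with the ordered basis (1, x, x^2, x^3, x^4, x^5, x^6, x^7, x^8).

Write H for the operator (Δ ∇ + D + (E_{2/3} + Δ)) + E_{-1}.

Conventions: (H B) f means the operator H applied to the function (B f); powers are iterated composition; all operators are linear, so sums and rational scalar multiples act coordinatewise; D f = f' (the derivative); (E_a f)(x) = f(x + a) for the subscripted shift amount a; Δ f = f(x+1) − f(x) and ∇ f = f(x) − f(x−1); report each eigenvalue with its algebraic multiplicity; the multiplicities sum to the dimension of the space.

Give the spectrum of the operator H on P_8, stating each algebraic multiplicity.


λ = 2 (multiplicity 9)

image of 1: 2
image of x: 2x + 5/3
image of x^2: 2x^2 + (10/3)x + 40/9
image of x^3: 2x^3 + 5x^2 + (40/3)x + 8/27
image of x^4: 2x^4 + (20/3)x^3 + (80/3)x^2 + (32/27)x + 340/81
image of x^5: 2x^5 + (25/3)x^4 + (400/9)x^3 + (80/27)x^2 + (1700/81)x + 32/243
image of x^6: 2x^6 + 10x^5 + (200/3)x^4 + (160/27)x^3 + (1700/27)x^2 + (64/81)x + 2980/729
image of x^7: 2x^7 + (35/3)x^6 + (280/3)x^5 + (280/27)x^4 + (11900/81)x^3 + (224/81)x^2 + (20860/729)x + 128/2187
image of x^8: 2x^8 + (40/3)x^7 + (1120/9)x^6 + (448/27)x^5 + (23800/81)x^4 + (1792/243)x^3 + (83440/729)x^2 + (1024/2187)x + 26500/6561
the matrix is upper triangular; its diagonal is (2, 2, 2, 2, 2, 2, 2, 2, 2)
for a triangular matrix the eigenvalues are the diagonal entries, with algebraic multiplicity their repetition count


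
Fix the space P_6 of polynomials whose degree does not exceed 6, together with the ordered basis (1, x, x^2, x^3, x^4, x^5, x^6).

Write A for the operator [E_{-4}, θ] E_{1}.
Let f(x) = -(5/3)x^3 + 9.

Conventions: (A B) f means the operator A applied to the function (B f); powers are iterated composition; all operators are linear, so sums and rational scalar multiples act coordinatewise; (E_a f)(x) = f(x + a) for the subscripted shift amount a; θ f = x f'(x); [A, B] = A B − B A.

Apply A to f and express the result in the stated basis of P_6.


E_{1} f = -(5/3)x^3 - 5x^2 - 5x + 22/3
θ E_{1} f = -5x^3 - 10x^2 - 5x
E_{-4} θ E_{1} f = -5x^3 + 50x^2 - 165x + 180
E_{-4} E_{1} f = -(5/3)x^3 + 15x^2 - 45x + 54
θ E_{-4} E_{1} f = -5x^3 + 30x^2 - 45x
[E_{-4}, θ] E_{1} f = 20x^2 - 120x + 180

g(x) = 20x^2 - 120x + 180


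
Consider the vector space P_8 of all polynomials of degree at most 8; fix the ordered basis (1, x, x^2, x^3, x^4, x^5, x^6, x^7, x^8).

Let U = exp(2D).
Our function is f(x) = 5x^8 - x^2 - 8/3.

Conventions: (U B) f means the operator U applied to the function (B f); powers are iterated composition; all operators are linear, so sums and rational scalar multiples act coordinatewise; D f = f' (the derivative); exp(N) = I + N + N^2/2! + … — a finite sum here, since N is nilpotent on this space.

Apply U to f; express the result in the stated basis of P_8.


order-1 term: 80x^7 - 4x
order-2 term: 560x^6 - 4
order-3 term: 2240x^5
order-4 term: 5600x^4
order-5 term: 8960x^3
order-6 term: 8960x^2
order-7 term: 5120x
order-8 term: 1280
the series for exp(2D) f terminates at order 8
exp(2D) f = 5x^8 + 80x^7 + 560x^6 + 2240x^5 + 5600x^4 + 8960x^3 + 8959x^2 + 5116x + 3820/3

g(x) = 5x^8 + 80x^7 + 560x^6 + 2240x^5 + 5600x^4 + 8960x^3 + 8959x^2 + 5116x + 3820/3


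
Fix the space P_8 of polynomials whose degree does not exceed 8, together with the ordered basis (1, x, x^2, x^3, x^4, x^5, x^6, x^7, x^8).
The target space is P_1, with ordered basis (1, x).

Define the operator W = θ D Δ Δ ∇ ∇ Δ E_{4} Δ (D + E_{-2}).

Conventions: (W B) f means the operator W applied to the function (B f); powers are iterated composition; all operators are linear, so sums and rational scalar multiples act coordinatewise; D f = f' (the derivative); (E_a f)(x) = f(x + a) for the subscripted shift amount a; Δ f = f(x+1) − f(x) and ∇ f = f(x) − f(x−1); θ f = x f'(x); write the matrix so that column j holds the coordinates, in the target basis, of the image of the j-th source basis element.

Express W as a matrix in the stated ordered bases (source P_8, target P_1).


the matrix is [[0, 0, 0, 0, 0, 0, 0, 0, 0]; [0, 0, 0, 0, 0, 0, 0, 0, 40320]] (rows listed top to bottom)

image of 1: 0
image of x: 0
image of x^2: 0
image of x^3: 0
image of x^4: 0
image of x^5: 0
image of x^6: 0
image of x^7: 0
image of x^8: 40320x
each image's coordinates form column j of the matrix


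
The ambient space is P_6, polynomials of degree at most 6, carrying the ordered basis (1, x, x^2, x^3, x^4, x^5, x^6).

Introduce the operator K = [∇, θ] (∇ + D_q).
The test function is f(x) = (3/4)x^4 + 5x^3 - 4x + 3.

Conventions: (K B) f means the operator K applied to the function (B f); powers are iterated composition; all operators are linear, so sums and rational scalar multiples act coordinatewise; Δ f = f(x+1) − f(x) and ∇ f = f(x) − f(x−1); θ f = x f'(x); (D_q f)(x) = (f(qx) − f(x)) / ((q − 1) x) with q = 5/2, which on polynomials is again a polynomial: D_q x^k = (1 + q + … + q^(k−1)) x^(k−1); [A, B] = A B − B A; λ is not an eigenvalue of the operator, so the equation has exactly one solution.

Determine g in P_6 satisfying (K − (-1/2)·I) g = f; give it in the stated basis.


g(x) = (3/2)x^4 + 10x^3 - (2115/8)x^2 + (187/4)x + 12687/4

write g with unknown coordinates in the stated basis and equate coefficients in (K − (-1/2)·I) g = f
solving from the highest basis element down gives g = (3/2)x^4 + 10x^3 - (2115/8)x^2 + (187/4)x + 12687/4
check: K g = (2115/16)x^2 - (219/8)x - 12663/8
so K g − (-1/2)·g = (3/4)x^4 + 5x^3 - 4x + 3 = f ✓


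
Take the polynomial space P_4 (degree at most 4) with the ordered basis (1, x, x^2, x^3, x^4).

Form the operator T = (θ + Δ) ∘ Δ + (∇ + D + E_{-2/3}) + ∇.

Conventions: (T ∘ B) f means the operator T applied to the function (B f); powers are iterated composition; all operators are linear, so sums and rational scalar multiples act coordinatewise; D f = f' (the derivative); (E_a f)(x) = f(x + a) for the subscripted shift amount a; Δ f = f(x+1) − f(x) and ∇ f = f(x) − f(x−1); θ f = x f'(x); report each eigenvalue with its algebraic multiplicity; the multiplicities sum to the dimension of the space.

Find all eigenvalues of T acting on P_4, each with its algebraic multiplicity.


λ = 1 (multiplicity 5)

image of 1: 1
image of x: x + 7/3
image of x^2: x^2 + (20/3)x + 4/9
image of x^3: x^3 + 13x^2 + (13/3)x + 208/27
image of x^4: x^4 + (64/3)x^3 + (44/3)x^2 + (940/27)x + 988/81
the matrix is upper triangular; its diagonal is (1, 1, 1, 1, 1)
for a triangular matrix the eigenvalues are the diagonal entries, with algebraic multiplicity their repetition count


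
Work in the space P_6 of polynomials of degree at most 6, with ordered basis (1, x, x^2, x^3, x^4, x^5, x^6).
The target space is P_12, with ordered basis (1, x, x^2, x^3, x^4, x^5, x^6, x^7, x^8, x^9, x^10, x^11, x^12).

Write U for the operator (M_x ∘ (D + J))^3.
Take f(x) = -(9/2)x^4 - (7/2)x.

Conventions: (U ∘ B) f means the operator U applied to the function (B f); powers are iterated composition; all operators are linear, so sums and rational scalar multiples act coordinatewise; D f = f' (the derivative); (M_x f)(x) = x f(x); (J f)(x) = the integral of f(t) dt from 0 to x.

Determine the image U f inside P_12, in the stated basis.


D f = -18x^3 - 7/2
J f = -(9/10)x^5 - (7/4)x^2
(D + J) f = -(9/10)x^5 - 18x^3 - (7/4)x^2 - 7/2
M_x (D + J) f = -(9/10)x^6 - 18x^4 - (7/4)x^3 - (7/2)x
D (M_x ∘ (D + J)) f = -(27/5)x^5 - 72x^3 - (21/4)x^2 - 7/2
J (M_x ∘ (D + J)) f = -(9/70)x^7 - (18/5)x^5 - (7/16)x^4 - (7/4)x^2
(D + J) (M_x ∘ (D + J)) f = -(9/70)x^7 - 9x^5 - (7/16)x^4 - 72x^3 - 7x^2 - 7/2
M_x (D + J) (M_x ∘ (D + J)) f = -(9/70)x^8 - 9x^6 - (7/16)x^5 - 72x^4 - 7x^3 - (7/2)x
D (M_x ∘ (D + J)) (M_x ∘ (D + J)) f = -(36/35)x^7 - 54x^5 - (35/16)x^4 - 288x^3 - 21x^2 - 7/2
J (M_x ∘ (D + J)) (M_x ∘ (D + J)) f = -(1/70)x^9 - (9/7)x^7 - (7/96)x^6 - (72/5)x^5 - (7/4)x^4 - (7/4)x^2
(D + J) (M_x ∘ (D + J)) (M_x ∘ (D + J)) f = -(1/70)x^9 - (81/35)x^7 - (7/96)x^6 - (342/5)x^5 - (63/16)x^4 - 288x^3 - (91/4)x^2 - 7/2
M_x (D + J) (M_x ∘ (D + J)) (M_x ∘ (D + J)) f = -(1/70)x^10 - (81/35)x^8 - (7/96)x^7 - (342/5)x^6 - (63/16)x^5 - 288x^4 - (91/4)x^3 - (7/2)x

g(x) = -(1/70)x^10 - (81/35)x^8 - (7/96)x^7 - (342/5)x^6 - (63/16)x^5 - 288x^4 - (91/4)x^3 - (7/2)x


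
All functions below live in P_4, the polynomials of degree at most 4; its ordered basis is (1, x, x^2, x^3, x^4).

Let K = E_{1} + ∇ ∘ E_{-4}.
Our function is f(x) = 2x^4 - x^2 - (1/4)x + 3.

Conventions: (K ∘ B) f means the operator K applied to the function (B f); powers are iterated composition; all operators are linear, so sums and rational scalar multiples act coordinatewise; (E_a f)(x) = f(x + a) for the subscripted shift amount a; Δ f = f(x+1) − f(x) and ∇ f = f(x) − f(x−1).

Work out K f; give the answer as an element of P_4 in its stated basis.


the result is g(x) = 2x^4 + 16x^3 - 97x^2 + (1967/4)x - 1451/2

E_{1} f = 2x^4 + 8x^3 + 11x^2 + (23/4)x + 15/4
E_{-4} f = 2x^4 - 32x^3 + 191x^2 - (2017/4)x + 500
∇ E_{-4} f = 8x^3 - 108x^2 + 486x - 2917/4
(E_{1} + ∇ ∘ E_{-4}) f = 2x^4 + 16x^3 - 97x^2 + (1967/4)x - 1451/2


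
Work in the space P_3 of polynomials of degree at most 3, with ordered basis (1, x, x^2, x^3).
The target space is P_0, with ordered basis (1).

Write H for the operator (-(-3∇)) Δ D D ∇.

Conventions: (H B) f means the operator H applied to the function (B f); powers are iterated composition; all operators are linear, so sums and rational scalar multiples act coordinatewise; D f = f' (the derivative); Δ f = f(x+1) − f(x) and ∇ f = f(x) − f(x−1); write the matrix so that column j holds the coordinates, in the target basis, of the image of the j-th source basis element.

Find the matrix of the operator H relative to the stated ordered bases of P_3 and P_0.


the matrix is [[0, 0, 0, 0]] (rows listed top to bottom)

image of 1: 0
image of x: 0
image of x^2: 0
image of x^3: 0
each image's coordinates form column j of the matrix


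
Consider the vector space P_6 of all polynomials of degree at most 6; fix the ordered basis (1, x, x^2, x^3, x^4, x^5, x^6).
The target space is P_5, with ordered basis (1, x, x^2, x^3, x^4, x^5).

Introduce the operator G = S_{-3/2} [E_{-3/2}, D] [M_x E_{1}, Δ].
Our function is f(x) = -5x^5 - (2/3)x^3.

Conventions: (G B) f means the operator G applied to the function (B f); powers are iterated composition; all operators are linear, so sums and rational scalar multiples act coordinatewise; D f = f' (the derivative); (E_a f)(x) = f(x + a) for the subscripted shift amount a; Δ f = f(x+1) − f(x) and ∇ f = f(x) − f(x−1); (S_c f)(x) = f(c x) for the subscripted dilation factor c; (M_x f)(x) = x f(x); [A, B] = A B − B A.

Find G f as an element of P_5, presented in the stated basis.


the result is g(x) = 0

Δ f = -25x^4 - 50x^3 - 52x^2 - 27x - 17/3
E_{1} Δ f = -25x^4 - 150x^3 - 352x^2 - 381x - 479/3
M_x E_{1} Δ f = -25x^5 - 150x^4 - 352x^3 - 381x^2 - (479/3)x
E_{1} f = -5x^5 - 25x^4 - (152/3)x^3 - 52x^2 - 27x - 17/3
M_x E_{1} f = -5x^6 - 25x^5 - (152/3)x^4 - 52x^3 - 27x^2 - (17/3)x
Δ (M_x E_{1}) f = -30x^5 - 200x^4 - (1658/3)x^3 - 785x^2 - (1703/3)x - 496/3
[M_x E_{1}, Δ] f = 5x^5 + 50x^4 + (602/3)x^3 + 404x^2 + 408x + 496/3
D [M_x E_{1}, Δ] f = 25x^4 + 200x^3 + 602x^2 + 808x + 408
E_{-3/2} D [M_x E_{1}, Δ] f = 25x^4 + 50x^3 + (79/2)x^2 + (29/2)x + 33/16
E_{-3/2} [M_x E_{1}, Δ] f = 5x^5 + (25/2)x^4 + (79/6)x^3 + (29/4)x^2 + (33/16)x + 23/96
D E_{-3/2} [M_x E_{1}, Δ] f = 25x^4 + 50x^3 + (79/2)x^2 + (29/2)x + 33/16
[E_{-3/2}, D] [M_x E_{1}, Δ] f = 0
S_{-3/2} [E_{-3/2}, D] [M_x E_{1}, Δ] f = 0


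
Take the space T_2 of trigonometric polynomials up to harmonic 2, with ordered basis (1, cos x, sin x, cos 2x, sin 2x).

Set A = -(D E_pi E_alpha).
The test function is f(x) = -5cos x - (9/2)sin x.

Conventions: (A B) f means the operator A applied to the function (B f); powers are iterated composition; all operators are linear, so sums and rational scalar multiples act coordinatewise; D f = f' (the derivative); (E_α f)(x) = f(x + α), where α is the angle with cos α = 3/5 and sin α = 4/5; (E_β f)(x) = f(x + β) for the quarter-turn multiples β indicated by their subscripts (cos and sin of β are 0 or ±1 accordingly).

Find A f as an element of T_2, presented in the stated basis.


E_alpha f = -(33/5)cos x + (13/10)sin x
E_pi E_alpha f = (33/5)cos x - (13/10)sin x
D E_pi E_alpha f = -(13/10)cos x - (33/5)sin x
(-(D E_pi E_alpha)) f = (13/10)cos x + (33/5)sin x

g(x) = (13/10)cos x + (33/5)sin x


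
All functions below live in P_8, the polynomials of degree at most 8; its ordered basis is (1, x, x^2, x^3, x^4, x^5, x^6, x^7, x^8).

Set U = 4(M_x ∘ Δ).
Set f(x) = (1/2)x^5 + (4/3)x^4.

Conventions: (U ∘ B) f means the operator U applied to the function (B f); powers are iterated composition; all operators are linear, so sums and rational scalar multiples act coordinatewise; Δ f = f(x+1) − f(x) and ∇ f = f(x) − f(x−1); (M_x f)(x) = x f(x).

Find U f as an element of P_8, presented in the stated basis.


Δ f = (5/2)x^4 + (31/3)x^3 + 13x^2 + (47/6)x + 11/6
M_x Δ f = (5/2)x^5 + (31/3)x^4 + 13x^3 + (47/6)x^2 + (11/6)x
(4(M_x ∘ Δ)) f = 10x^5 + (124/3)x^4 + 52x^3 + (94/3)x^2 + (22/3)x

g(x) = 10x^5 + (124/3)x^4 + 52x^3 + (94/3)x^2 + (22/3)x


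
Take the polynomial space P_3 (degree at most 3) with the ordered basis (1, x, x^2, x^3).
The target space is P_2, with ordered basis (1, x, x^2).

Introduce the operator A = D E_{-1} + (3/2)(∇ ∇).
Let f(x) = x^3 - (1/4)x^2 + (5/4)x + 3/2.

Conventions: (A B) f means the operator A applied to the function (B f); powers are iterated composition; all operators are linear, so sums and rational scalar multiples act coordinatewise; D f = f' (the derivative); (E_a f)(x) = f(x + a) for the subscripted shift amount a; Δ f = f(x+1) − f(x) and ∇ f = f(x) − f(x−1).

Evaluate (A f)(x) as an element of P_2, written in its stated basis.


E_{-1} f = x^3 - (13/4)x^2 + (19/4)x - 1
D E_{-1} f = 3x^2 - (13/2)x + 19/4
∇ f = 3x^2 - (7/2)x + 5/2
∇ ∇ f = 6x - 13/2
((3/2)(∇ ∇)) f = 9x - 39/4
(D E_{-1} + (3/2)(∇ ∇)) f = 3x^2 + (5/2)x - 5

g(x) = 3x^2 + (5/2)x - 5


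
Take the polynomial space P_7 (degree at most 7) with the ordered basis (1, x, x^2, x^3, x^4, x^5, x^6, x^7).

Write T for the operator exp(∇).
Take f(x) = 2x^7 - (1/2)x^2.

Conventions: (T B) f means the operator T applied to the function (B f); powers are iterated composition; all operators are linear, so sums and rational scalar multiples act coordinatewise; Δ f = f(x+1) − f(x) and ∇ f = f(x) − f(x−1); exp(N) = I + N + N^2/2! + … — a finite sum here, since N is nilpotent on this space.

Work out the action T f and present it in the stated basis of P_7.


the image equals g(x) = 2x^7 + 14x^6 - 70x^4 + 70x^3 + (167/2)x^2 - 127x + 18

order-1 term: 14x^6 - 42x^5 + 70x^4 - 70x^3 + 42x^2 - 15x + 5/2
order-2 term: 42x^5 - 210x^4 + 490x^3 - 630x^2 + 434x - 253/2
order-3 term: 70x^4 - 420x^3 + 1050x^2 - 1260x + 602
order-4 term: 70x^3 - 420x^2 + 910x - 700
order-5 term: 42x^2 - 210x + 280
order-6 term: 14x - 42
order-7 term: 2
the series for exp(∇) f terminates at order 7
exp(∇) f = 2x^7 + 14x^6 - 70x^4 + 70x^3 + (167/2)x^2 - 127x + 18


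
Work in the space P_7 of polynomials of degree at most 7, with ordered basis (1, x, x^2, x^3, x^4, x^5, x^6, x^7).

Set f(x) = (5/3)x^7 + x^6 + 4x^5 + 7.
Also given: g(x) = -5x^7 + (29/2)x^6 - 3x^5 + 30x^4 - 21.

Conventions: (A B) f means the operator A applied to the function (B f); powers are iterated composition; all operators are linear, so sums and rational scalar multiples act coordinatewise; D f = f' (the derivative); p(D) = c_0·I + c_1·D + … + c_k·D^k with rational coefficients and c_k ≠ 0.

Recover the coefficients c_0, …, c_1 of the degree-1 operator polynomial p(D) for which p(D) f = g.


c_0 = -3, c_1 = 3/2

D^0 f = (5/3)x^7 + x^6 + 4x^5 + 7
D^1 f = (35/3)x^6 + 6x^5 + 20x^4
matching coefficients of g against c_0 f + c_1 Df + … from the top degree down determines the c_i
solution: c_0 = -3, c_1 = 3/2


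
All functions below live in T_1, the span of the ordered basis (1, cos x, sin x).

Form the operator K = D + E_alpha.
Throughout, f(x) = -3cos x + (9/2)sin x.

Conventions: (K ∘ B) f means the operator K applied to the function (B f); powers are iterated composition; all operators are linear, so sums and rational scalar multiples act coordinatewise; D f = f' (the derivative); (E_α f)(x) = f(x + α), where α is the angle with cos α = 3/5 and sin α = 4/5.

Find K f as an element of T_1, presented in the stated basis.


D f = (9/2)cos x + 3sin x
E_alpha f = (9/5)cos x + (51/10)sin x
(D + E_alpha) f = (63/10)cos x + (81/10)sin x

g(x) = (63/10)cos x + (81/10)sin x


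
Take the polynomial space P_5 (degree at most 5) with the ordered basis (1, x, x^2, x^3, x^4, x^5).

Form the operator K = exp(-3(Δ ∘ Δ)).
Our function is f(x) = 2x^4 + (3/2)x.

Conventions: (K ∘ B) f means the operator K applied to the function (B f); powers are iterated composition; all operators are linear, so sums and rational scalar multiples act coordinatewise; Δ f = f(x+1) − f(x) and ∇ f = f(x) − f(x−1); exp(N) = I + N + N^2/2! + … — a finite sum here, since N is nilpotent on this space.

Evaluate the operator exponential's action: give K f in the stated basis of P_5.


order-1 term: -72x^2 - 144x - 84
order-2 term: 216
the series for exp(-3(Δ ∘ Δ)) f terminates at order 2
exp(-3(Δ ∘ Δ)) f = 2x^4 - 72x^2 - (285/2)x + 132

the result is g(x) = 2x^4 - 72x^2 - (285/2)x + 132


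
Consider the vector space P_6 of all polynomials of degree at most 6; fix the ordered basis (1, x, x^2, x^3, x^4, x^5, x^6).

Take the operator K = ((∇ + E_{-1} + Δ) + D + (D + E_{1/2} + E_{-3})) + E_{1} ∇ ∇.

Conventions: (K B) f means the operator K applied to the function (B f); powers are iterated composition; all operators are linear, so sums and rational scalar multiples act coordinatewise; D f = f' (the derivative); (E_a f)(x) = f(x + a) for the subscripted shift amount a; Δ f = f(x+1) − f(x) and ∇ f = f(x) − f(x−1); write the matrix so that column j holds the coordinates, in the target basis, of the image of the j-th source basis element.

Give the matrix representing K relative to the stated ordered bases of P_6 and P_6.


image of 1: 3
image of x: 3x + 1/2
image of x^2: 3x^2 + x + 49/4
image of x^3: 3x^3 + (3/2)x^2 + (147/4)x - 207/8
image of x^4: 3x^4 + 2x^3 + (147/2)x^2 - (207/2)x + 1345/16
image of x^5: 3x^5 + (5/2)x^4 + (245/2)x^3 - (1035/4)x^2 + (6725/16)x - 7743/32
image of x^6: 3x^6 + 3x^5 + (735/4)x^4 - (1035/2)x^3 + (20175/16)x^2 - (23229/16)x + 46849/64
each image's coordinates form column j of the matrix

the matrix is [[3, 1/2, 49/4, -207/8, 1345/16, -7743/32, 46849/64]; [0, 3, 1, 147/4, -207/2, 6725/16, -23229/16]; [0, 0, 3, 3/2, 147/2, -1035/4, 20175/16]; [0, 0, 0, 3, 2, 245/2, -1035/2]; [0, 0, 0, 0, 3, 5/2, 735/4]; [0, 0, 0, 0, 0, 3, 3]; [0, 0, 0, 0, 0, 0, 3]] (rows listed top to bottom)


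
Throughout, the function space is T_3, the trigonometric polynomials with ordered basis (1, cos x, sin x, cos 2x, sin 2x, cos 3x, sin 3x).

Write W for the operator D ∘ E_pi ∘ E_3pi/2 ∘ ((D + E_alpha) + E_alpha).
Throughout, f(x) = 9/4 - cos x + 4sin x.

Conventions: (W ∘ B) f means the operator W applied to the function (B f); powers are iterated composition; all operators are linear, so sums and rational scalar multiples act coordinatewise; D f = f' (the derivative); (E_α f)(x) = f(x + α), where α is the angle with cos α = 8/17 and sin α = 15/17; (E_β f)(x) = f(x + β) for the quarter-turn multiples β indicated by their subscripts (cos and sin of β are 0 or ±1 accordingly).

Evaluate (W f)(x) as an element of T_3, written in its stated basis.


D f = 4cos x + sin x
E_alpha f = 9/4 + (52/17)cos x + (47/17)sin x
(D + E_alpha) f = 9/4 + (120/17)cos x + (64/17)sin x
E_alpha f = 9/4 + (52/17)cos x + (47/17)sin x
((D + E_alpha) + E_alpha) f = 9/2 + (172/17)cos x + (111/17)sin x
E_3pi/2 ((D + E_alpha) + E_alpha) f = 9/2 - (111/17)cos x + (172/17)sin x
E_pi E_3pi/2 ((D + E_alpha) + E_alpha) f = 9/2 + (111/17)cos x - (172/17)sin x
D (E_pi ∘ E_3pi/2) ((D + E_alpha) + E_alpha) f = -(172/17)cos x - (111/17)sin x

the result is g(x) = -(172/17)cos x - (111/17)sin x


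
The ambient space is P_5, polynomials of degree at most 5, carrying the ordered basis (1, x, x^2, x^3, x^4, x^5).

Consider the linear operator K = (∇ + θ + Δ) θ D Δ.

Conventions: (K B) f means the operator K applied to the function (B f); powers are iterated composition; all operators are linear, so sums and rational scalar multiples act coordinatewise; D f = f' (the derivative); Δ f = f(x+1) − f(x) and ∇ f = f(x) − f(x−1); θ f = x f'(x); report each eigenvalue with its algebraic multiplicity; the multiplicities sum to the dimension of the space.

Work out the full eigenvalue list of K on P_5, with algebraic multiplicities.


λ = 0 (multiplicity 6)

image of 1: 0
image of x: 0
image of x^2: 0
image of x^3: 6x + 12
image of x^4: 48x^2 + 108x + 24
image of x^5: 180x^3 + 480x^2 + 260x + 160
the matrix is upper triangular; its diagonal is (0, 0, 0, 0, 0, 0)
for a triangular matrix the eigenvalues are the diagonal entries, with algebraic multiplicity their repetition count


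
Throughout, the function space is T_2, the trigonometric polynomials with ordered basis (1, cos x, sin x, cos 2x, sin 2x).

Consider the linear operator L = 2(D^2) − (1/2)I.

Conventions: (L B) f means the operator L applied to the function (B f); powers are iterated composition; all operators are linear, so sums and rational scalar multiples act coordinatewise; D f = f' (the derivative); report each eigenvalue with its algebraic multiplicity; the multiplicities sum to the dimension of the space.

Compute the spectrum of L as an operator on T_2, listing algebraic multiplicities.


image of 1: -1/2
image of cos x: -(5/2)cos x
image of sin x: -(5/2)sin x
image of cos 2x: -(17/2)cos 2x
image of sin 2x: -(17/2)sin 2x
the matrix is diagonal; its diagonal is (-1/2, -5/2, -5/2, -17/2, -17/2)
for a triangular matrix the eigenvalues are the diagonal entries, with algebraic multiplicity their repetition count

λ = -17/2 (multiplicity 2), λ = -5/2 (multiplicity 2), λ = -1/2 (multiplicity 1)


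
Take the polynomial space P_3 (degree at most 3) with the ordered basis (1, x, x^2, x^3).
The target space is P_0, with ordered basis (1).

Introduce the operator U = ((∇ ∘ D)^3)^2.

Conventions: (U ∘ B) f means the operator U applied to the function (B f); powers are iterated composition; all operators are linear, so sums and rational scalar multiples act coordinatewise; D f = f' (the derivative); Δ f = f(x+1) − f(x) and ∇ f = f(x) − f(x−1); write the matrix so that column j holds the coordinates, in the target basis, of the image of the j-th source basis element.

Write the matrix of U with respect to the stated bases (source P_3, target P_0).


the matrix is [[0, 0, 0, 0]] (rows listed top to bottom)

image of 1: 0
image of x: 0
image of x^2: 0
image of x^3: 0
each image's coordinates form column j of the matrix


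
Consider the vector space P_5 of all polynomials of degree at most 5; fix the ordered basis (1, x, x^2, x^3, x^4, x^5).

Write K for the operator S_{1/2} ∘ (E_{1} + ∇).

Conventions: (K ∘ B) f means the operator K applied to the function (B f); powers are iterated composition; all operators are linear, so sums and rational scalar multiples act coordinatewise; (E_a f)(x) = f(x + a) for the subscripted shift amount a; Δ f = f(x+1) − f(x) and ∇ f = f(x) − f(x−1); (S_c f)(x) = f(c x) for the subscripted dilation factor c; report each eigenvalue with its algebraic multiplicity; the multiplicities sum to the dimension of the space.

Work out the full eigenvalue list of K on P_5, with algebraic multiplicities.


image of 1: 1
image of x: (1/2)x + 2
image of x^2: (1/4)x^2 + 2x
image of x^3: (1/8)x^3 + (3/2)x^2 + 2
image of x^4: (1/16)x^4 + x^3 + 4x
image of x^5: (1/32)x^5 + (5/8)x^4 + 5x^2 + 2
the matrix is upper triangular; its diagonal is (1, 1/2, 1/4, 1/8, 1/16, 1/32)
for a triangular matrix the eigenvalues are the diagonal entries, with algebraic multiplicity their repetition count

λ = 1/32 (multiplicity 1), λ = 1/16 (multiplicity 1), λ = 1/8 (multiplicity 1), λ = 1/4 (multiplicity 1), λ = 1/2 (multiplicity 1), λ = 1 (multiplicity 1)


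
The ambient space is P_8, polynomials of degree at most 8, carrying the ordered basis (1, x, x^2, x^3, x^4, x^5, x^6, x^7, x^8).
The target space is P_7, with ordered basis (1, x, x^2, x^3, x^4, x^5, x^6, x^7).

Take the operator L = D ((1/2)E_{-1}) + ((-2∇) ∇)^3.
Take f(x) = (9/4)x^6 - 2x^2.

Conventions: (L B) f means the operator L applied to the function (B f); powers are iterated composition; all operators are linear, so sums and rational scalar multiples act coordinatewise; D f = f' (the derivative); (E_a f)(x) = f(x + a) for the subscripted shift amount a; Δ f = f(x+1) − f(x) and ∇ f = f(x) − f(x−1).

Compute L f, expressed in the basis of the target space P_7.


the image equals g(x) = (27/4)x^5 - (135/4)x^4 + (135/2)x^3 - (135/2)x^2 + (127/4)x - 51859/4

E_{-1} f = (9/4)x^6 - (27/2)x^5 + (135/4)x^4 - 45x^3 + (127/4)x^2 - (19/2)x + 1/4
((1/2)E_{-1}) f = (9/8)x^6 - (27/4)x^5 + (135/8)x^4 - (45/2)x^3 + (127/8)x^2 - (19/4)x + 1/8
D ((1/2)E_{-1}) f = (27/4)x^5 - (135/4)x^4 + (135/2)x^3 - (135/2)x^2 + (127/4)x - 19/4
∇ f = (27/2)x^5 - (135/4)x^4 + 45x^3 - (135/4)x^2 + (19/2)x - 1/4
∇ ∇ f = (135/2)x^4 - 270x^3 + (945/2)x^2 - 405x + 271/2
(-2∇) ∇ f = -135x^4 + 540x^3 - 945x^2 + 810x - 271
∇ ((-2∇) ∇) f = -540x^3 + 2430x^2 - 4050x + 2430
∇ ∇ ((-2∇) ∇) f = -1620x^2 + 6480x - 7020
(-2∇) ∇ ((-2∇) ∇) f = 3240x^2 - 12960x + 14040
∇ ((-2∇) ∇) ((-2∇) ∇) f = 6480x - 16200
∇ ∇ ((-2∇) ∇) ((-2∇) ∇) f = 6480
(-2∇) ∇ ((-2∇) ∇) ((-2∇) ∇) f = -12960
(D ((1/2)E_{-1}) + ((-2∇) ∇)^3) f = (27/4)x^5 - (135/4)x^4 + (135/2)x^3 - (135/2)x^2 + (127/4)x - 51859/4


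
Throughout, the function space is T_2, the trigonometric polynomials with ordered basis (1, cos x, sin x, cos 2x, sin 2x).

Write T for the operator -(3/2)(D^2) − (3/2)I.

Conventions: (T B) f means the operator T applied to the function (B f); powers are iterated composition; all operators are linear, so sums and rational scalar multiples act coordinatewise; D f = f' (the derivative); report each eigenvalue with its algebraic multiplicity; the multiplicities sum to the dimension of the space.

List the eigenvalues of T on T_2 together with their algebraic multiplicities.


image of 1: -3/2
image of cos x: 0
image of sin x: 0
image of cos 2x: (9/2)cos 2x
image of sin 2x: (9/2)sin 2x
the matrix is diagonal; its diagonal is (-3/2, 0, 0, 9/2, 9/2)
for a triangular matrix the eigenvalues are the diagonal entries, with algebraic multiplicity their repetition count

λ = -3/2 (multiplicity 1), λ = 0 (multiplicity 2), λ = 9/2 (multiplicity 2)


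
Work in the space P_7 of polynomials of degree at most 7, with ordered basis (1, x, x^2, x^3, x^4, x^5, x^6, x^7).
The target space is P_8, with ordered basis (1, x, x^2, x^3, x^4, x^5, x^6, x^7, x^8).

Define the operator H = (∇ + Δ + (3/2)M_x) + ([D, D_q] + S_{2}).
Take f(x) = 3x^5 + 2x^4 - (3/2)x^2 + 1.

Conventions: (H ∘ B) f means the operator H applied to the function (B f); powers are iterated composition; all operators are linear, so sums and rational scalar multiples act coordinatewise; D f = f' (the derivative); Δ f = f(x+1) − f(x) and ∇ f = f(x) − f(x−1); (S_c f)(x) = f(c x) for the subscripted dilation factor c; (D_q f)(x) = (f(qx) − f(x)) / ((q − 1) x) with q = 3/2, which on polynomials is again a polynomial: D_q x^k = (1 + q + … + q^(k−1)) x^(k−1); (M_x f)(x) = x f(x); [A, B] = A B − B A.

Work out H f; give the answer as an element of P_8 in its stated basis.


∇ f = 15x^4 - 22x^3 + 18x^2 - 10x + 5/2
Δ f = 15x^4 + 38x^3 + 42x^2 + 20x + 7/2
M_x f = 3x^6 + 2x^5 - (3/2)x^3 + x
((3/2)M_x) f = (9/2)x^6 + 3x^5 - (9/4)x^3 + (3/2)x
(∇ + Δ + (3/2)M_x) f = (9/2)x^6 + 3x^5 + 30x^4 + (55/4)x^3 + 60x^2 + (23/2)x + 6
D_q f = (633/16)x^4 + (65/4)x^3 - (15/4)x
D D_q f = (633/4)x^3 + (195/4)x^2 - 15/4
D f = 15x^4 + 8x^3 - 3x
D_q D f = (975/8)x^3 + 38x^2 - 3
[D, D_q] f = (291/8)x^3 + (43/4)x^2 - 3/4
S_{2} f = 96x^5 + 32x^4 - 6x^2 + 1
([D, D_q] + S_{2}) f = 96x^5 + 32x^4 + (291/8)x^3 + (19/4)x^2 + 1/4
((∇ + Δ + (3/2)M_x) + ([D, D_q] + S_{2})) f = (9/2)x^6 + 99x^5 + 62x^4 + (401/8)x^3 + (259/4)x^2 + (23/2)x + 25/4

g(x) = (9/2)x^6 + 99x^5 + 62x^4 + (401/8)x^3 + (259/4)x^2 + (23/2)x + 25/4


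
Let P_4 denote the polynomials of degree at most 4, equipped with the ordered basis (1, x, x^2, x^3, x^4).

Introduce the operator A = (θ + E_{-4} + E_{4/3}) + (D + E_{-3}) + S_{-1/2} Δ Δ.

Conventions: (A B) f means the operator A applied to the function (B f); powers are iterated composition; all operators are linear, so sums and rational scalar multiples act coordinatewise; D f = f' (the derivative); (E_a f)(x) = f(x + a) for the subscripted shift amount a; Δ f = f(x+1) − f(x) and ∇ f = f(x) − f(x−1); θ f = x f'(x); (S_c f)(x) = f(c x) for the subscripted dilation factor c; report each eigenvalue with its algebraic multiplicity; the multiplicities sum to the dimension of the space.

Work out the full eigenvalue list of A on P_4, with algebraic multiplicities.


λ = 3 (multiplicity 1), λ = 4 (multiplicity 1), λ = 5 (multiplicity 1), λ = 6 (multiplicity 1), λ = 7 (multiplicity 1)

image of 1: 3
image of x: 4x - 14/3
image of x^2: 5x^2 - (28/3)x + 259/9
image of x^3: 6x^3 - 14x^2 + (232/3)x - 2231/27
image of x^4: 7x^4 - (56/3)x^3 + (491/3)x^2 - (9896/27)x + 28687/81
the matrix is upper triangular; its diagonal is (3, 4, 5, 6, 7)
for a triangular matrix the eigenvalues are the diagonal entries, with algebraic multiplicity their repetition count


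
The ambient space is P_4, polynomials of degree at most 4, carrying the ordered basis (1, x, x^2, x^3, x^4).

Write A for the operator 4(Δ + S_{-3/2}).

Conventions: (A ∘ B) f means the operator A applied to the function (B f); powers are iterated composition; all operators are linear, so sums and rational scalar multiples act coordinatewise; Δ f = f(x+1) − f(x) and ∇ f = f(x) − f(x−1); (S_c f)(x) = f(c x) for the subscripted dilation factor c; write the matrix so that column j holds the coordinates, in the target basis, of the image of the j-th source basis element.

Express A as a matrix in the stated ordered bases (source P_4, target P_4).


the matrix is [[4, 4, 4, 4, 4]; [0, -6, 8, 12, 16]; [0, 0, 9, 12, 24]; [0, 0, 0, -27/2, 16]; [0, 0, 0, 0, 81/4]] (rows listed top to bottom)

image of 1: 4
image of x: -6x + 4
image of x^2: 9x^2 + 8x + 4
image of x^3: -(27/2)x^3 + 12x^2 + 12x + 4
image of x^4: (81/4)x^4 + 16x^3 + 24x^2 + 16x + 4
each image's coordinates form column j of the matrix


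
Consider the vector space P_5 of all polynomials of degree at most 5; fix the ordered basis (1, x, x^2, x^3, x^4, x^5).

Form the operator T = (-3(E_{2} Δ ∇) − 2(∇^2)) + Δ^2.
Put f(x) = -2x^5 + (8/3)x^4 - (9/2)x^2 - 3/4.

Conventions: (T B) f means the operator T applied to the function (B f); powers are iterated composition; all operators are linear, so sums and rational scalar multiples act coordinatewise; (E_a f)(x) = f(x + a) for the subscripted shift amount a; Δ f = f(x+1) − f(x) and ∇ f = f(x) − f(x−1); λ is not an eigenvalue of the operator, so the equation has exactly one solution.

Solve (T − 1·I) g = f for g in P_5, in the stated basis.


the result is g(x) = 2x^5 - (8/3)x^4 - 160x^3 - (455/2)x^2 + 2392x + 50857/12

write g with unknown coordinates in the stated basis and equate coefficients in (T − 1·I) g = f
solving from the highest basis element down gives g = 2x^5 - (8/3)x^4 - 160x^3 - (455/2)x^2 + 2392x + 50857/12
check: T g = -160x^3 - 232x^2 + 2392x + 12712/3
so T g − 1·g = -2x^5 + (8/3)x^4 - (9/2)x^2 - 3/4 = f ✓


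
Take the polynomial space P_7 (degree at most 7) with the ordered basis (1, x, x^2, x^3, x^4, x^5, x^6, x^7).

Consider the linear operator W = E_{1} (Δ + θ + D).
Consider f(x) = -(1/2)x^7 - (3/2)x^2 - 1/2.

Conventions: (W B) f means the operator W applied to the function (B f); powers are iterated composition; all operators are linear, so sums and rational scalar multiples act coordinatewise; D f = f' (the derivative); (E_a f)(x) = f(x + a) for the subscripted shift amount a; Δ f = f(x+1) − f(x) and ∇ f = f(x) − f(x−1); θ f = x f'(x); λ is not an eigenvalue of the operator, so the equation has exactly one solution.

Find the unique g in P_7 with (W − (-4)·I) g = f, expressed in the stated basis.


write g with unknown coordinates in the stated basis and equate coefficients in (W − (-4)·I) g = f
solving from the highest basis element down gives g = -(1/22)x^7 + (63/220)x^6 - (14/55)x^5 - (497/352)x^4 + (57/44)x^3 + (1593/352)x^2 - (623/550)x - 19557/4400
check: W g = -(7/22)x^7 - (63/55)x^6 + (56/55)x^5 + (497/88)x^4 - (57/11)x^3 - (1725/88)x^2 + (1246/275)x + 19007/1100
so W g − (-4)·g = -(1/2)x^7 - (3/2)x^2 - 1/2 = f ✓

g(x) = -(1/22)x^7 + (63/220)x^6 - (14/55)x^5 - (497/352)x^4 + (57/44)x^3 + (1593/352)x^2 - (623/550)x - 19557/4400


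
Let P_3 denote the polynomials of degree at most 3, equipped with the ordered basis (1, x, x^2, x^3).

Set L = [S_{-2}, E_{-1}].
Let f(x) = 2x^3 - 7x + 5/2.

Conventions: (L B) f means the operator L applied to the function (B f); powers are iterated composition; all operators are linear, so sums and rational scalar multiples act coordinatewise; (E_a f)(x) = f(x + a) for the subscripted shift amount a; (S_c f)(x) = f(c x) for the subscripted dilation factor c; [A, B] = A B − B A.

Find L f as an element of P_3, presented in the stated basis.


E_{-1} f = 2x^3 - 6x^2 - x + 15/2
S_{-2} E_{-1} f = -16x^3 - 24x^2 + 2x + 15/2
S_{-2} f = -16x^3 + 14x + 5/2
E_{-1} S_{-2} f = -16x^3 + 48x^2 - 34x + 9/2
[S_{-2}, E_{-1}] f = -72x^2 + 36x + 3

g(x) = -72x^2 + 36x + 3
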